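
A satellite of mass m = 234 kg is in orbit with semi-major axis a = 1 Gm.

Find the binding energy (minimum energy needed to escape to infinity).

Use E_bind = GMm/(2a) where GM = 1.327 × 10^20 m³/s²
a = 1 Gm = 1 × 10^9 m
GM = 1.327 × 10^20 m³/s²
m = 234 kg
GMm = 1.327 × 10^20 × 234 = 3.10518 × 10^22 m³·kg/s²
2a = 2 × 10^9 m
E_bind = GMm/(2a) = 1.55259 × 10^13 J ≈ 15.53 TJ

Final answer: 15.53 TJ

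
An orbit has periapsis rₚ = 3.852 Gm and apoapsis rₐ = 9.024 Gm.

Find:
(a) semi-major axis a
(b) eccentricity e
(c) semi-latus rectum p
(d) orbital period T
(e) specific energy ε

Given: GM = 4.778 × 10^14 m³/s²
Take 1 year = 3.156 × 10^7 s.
rₚ = 3.852 Gm = 3.852 × 10^9 m
rₐ = 9.024 Gm = 9.024 × 10^9 m
GM = 4.778 × 10^14 m³/s²
a = (rₚ + rₐ)/2 = 6.438 × 10^9 m
e = (rₐ − rₚ)/(rₐ + rₚ) = (5.172 × 10^9) / (1.2876 × 10^10) = 0.401678
(a) a = 6.438 × 10^9 m ≈ 6.438 Gm
(b) e = 0.401678 ≈ 0.4017
(c) 1 − e² = 0.838655;  p = a(1 − e²) = 6.438 × 10^9 × 0.838655 = 5.39926 × 10^9 m ≈ 5.399 Gm
(d) a³ = 2.66841 × 10^29 m³;  T = 2π √(a³/GM) = 2π × 2.36322 × 10^7 s = 1.48485 × 10^8 s ≈ 4.705 years
(e) 2a = 1.2876 × 10^10 m;  ε = −GM/(2a) = -37107.8 J/kg ≈ -37.11 kJ/kg

Final answer:
(a) semi-major axis a = 6.438 Gm
(b) eccentricity e = 0.4017
(c) semi-latus rectum p = 5.399 Gm
(d) orbital period T = 4.705 years
(e) specific energy ε = -37.11 kJ/kg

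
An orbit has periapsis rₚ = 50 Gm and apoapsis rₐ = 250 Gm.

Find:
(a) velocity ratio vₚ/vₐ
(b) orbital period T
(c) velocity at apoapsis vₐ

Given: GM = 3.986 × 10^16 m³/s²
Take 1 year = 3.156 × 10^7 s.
rₚ = 50 Gm = 5 × 10^10 m
rₐ = 250 Gm = 2.5 × 10^11 m
GM = 3.986 × 10^16 m³/s²
a = (rₚ + rₐ)/2 = 1.5 × 10^11 m
e = (rₐ − rₚ)/(rₐ + rₚ) = (2 × 10^11) / (3 × 10^11) = 0.666667
(a) vₚ/vₐ = rₐ/rₚ (angular momentum) = (2.5 × 10^11) / (5 × 10^10) = 5 ≈ 5
(b) a³ = 3.375 × 10^33 m³;  T = 2π √(a³/GM) = 2π × 2.90983 × 10^8 s = 1.8283 × 10^9 s ≈ 57.93 years
(c) vₐ² = GM (2/rₐ − 1/a) = 3.986 × 10^16 × (8 × 10^-12 − 6.66667 × 10^-12) = 53146.7 m²/s²;  vₐ = 230.536 m/s ≈ 230.5 m/s

Final answer:
(a) velocity ratio vₚ/vₐ = 5
(b) orbital period T = 57.93 years
(c) velocity at apoapsis vₐ = 230.5 m/s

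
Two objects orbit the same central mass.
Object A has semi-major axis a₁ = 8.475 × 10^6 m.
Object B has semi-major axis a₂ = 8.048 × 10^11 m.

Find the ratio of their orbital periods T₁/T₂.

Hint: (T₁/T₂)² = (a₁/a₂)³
a₁ = 8.475 × 10^6 m
a₂ = 8.048 × 10^11 m
a₁/a₂ = 1.05306 × 10^-5
T₁/T₂ = (a₁/a₂)^(3/2) = (1.05306 × 10^-5)^1.5 = 3.41726 × 10^-8

Final answer: T₁/T₂ = 3.417 × 10^-8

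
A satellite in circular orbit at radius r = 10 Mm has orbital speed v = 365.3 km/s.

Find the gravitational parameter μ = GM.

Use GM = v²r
r = 10 Mm = 1 × 10^7 m
v = 365.3 km/s = 365300 m/s
v² = 1.33444 × 10^11 m²/s²
GM = v²r = 1.33444 × 10^11 × 1 × 10^7 = 1.33444 × 10^18 m³/s²
GM ≈ 1.334 × 10^18 m³/s²

Final answer: GM = 1.334 × 10^18 m³/s²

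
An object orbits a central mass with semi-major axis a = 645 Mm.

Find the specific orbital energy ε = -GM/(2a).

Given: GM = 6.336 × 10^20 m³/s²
a = 645 Mm = 6.45 × 10^8 m
GM = 6.336 × 10^20 m³/s²
2a = 1.29 × 10^9 m
ε = −GM/(2a) = -4.91163 × 10^11 J/kg ≈ -491.2 GJ/kg

Final answer: -491.2 GJ/kg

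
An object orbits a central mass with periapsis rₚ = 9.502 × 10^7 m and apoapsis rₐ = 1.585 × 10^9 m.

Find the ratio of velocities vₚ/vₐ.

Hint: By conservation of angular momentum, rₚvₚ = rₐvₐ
rₚ = 9.502 × 10^7 m
rₐ = 1.585 × 10^9 m
rₚvₚ = rₐvₐ  ⇒  vₚ/vₐ = rₐ/rₚ
vₚ/vₐ = (1.585 × 10^9) / (9.502 × 10^7) = 16.6807

Final answer: vₚ/vₐ = 16.68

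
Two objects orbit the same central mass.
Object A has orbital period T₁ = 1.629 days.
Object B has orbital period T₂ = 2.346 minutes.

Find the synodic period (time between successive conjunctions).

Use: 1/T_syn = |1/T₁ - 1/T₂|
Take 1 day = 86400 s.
T₁ = 1.629 days = 140746 s
T₂ = 2.346 minutes = 140.76 s
1/T₁ = 7.10502 × 10^-6 s⁻¹
1/T₂ = 0.00710429 s⁻¹
|1/T₁ − 1/T₂| = 0.00709719 s⁻¹
T_syn = 1 / |1/T₁ − 1/T₂| = 140.901 s ≈ 2.348 minutes

Final answer: T_syn = 2.348 minutes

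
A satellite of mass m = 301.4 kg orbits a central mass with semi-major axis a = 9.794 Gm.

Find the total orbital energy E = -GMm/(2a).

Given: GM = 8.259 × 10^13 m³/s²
a = 9.794 Gm = 9.794 × 10^9 m
GM = 8.259 × 10^13 m³/s²
2a = 1.9588 × 10^10 m
GMm = 8.259 × 10^13 × 301.4 = 2.48926 × 10^16 m³·kg/s²
E = −GMm/(2a) = -1.27081 × 10^6 J ≈ -1.271 MJ

Final answer: -1.271 MJ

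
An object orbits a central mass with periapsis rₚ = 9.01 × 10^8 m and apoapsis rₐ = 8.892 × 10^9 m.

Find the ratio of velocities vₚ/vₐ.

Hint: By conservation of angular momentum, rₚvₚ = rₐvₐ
rₚ = 9.01 × 10^8 m
rₐ = 8.892 × 10^9 m
rₚvₚ = rₐvₐ  ⇒  vₚ/vₐ = rₐ/rₚ
vₚ/vₐ = (8.892 × 10^9) / (9.01 × 10^8) = 9.86903

Final answer: vₚ/vₐ = 9.869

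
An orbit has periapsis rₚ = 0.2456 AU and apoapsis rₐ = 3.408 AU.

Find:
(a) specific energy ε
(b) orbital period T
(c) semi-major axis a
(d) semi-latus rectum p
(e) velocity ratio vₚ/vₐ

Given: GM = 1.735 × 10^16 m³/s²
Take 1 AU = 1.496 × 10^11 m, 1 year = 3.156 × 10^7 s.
rₚ = 0.2456 AU = 3.67418 × 10^10 m
rₐ = 3.408 AU = 5.09837 × 10^11 m
GM = 1.735 × 10^16 m³/s²
a = (rₚ + rₐ)/2 = 2.73289 × 10^11 m
e = (rₐ − rₚ)/(rₐ + rₚ) = (4.73095 × 10^11) / (5.46579 × 10^11) = 0.865557
(a) 2a = 5.46579 × 10^11 m;  ε = −GM/(2a) = -31742.9 J/kg ≈ -31.74 kJ/kg
(b) a³ = 2.04112 × 10^34 m³;  T = 2π √(a³/GM) = 2π × 1.08464 × 10^9 s = 6.81497 × 10^9 s ≈ 215.9 years
(c) a = 2.73289 × 10^11 m ≈ 1.827 AU
(d) 1 − e² = 0.250811;  p = a(1 − e²) = 2.73289 × 10^11 × 0.250811 = 6.85439 × 10^10 m ≈ 0.4582 AU
(e) vₚ/vₐ = rₐ/rₚ (angular momentum) = (5.09837 × 10^11) / (3.67418 × 10^10) = 13.8762 ≈ 13.88

Final answer:
(a) specific energy ε = -31.74 kJ/kg
(b) orbital period T = 215.9 years
(c) semi-major axis a = 1.827 AU
(d) semi-latus rectum p = 0.4582 AU
(e) velocity ratio vₚ/vₐ = 13.88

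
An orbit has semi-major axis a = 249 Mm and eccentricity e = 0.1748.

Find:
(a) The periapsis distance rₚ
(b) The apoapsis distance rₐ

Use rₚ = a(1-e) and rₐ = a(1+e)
a = 249 Mm = 2.49 × 10^8 m
e = 0.1748:  1 − e = 0.8252,  1 + e = 1.1748
(a) rₚ = a(1 − e) = 2.49 × 10^8 m × 0.8252 = 2.05475 × 10^8 m ≈ 205.5 Mm
(b) rₐ = a(1 + e) = 2.49 × 10^8 m × 1.1748 = 2.92525 × 10^8 m ≈ 292.5 Mm

Final answer:
(a) rₚ = 205.5 Mm
(b) rₐ = 292.5 Mm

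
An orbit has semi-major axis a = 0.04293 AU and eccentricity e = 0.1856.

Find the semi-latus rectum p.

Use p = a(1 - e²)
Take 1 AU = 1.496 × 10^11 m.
a = 0.04293 AU = 6.42233 × 10^9 m
e = 0.1856,  e² = 0.0344474,  1 − e² = 0.965553
p = a(1 − e²) = 6.42233 × 10^9 m × 0.965553 = 6.2011 × 10^9 m ≈ 0.04145 AU

Final answer: p = 0.04145 AU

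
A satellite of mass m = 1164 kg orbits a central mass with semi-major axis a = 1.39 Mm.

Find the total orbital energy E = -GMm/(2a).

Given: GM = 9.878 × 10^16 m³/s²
a = 1.39 Mm = 1.39 × 10^6 m
GM = 9.878 × 10^16 m³/s²
2a = 2.78 × 10^6 m
GMm = 9.878 × 10^16 × 1164 = 1.1498 × 10^20 m³·kg/s²
E = −GMm/(2a) = -4.13597 × 10^13 J ≈ -41.36 TJ

Final answer: -41.36 TJ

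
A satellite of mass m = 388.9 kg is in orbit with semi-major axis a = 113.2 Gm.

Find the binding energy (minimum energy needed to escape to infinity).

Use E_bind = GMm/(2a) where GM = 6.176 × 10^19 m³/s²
a = 113.2 Gm = 1.132 × 10^11 m
GM = 6.176 × 10^19 m³/s²
m = 388.9 kg
GMm = 6.176 × 10^19 × 388.9 = 2.40185 × 10^22 m³·kg/s²
2a = 2.264 × 10^11 m
E_bind = GMm/(2a) = 1.06089 × 10^11 J ≈ 106.1 GJ

Final answer: 106.1 GJ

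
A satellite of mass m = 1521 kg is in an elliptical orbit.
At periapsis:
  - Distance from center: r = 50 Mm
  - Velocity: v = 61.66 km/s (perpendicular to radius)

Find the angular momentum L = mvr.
r = 50 Mm = 5 × 10^7 m
v = 61.66 km/s = 61660 m/s
vr = 61660 × 5 × 10^7 = 3.083 × 10^12 m²/s
L = m × vr = 1521 × 3.083 × 10^12 = 4.68924 × 10^15 kg·m²/s ≈ 4.689 × 10^15 kg·m²/s

Final answer: L = 4.689 × 10^15 kg·m²/s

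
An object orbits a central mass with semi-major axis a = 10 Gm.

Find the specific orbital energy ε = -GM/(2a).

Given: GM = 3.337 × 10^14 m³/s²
a = 10 Gm = 1 × 10^10 m
GM = 3.337 × 10^14 m³/s²
2a = 2 × 10^10 m
ε = −GM/(2a) = -16685 J/kg ≈ -16.68 kJ/kg

Final answer: -16.68 kJ/kg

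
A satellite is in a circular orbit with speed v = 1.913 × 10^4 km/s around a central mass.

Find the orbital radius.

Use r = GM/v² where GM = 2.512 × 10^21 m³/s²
v = 1.913 × 10^4 km/s = 1.913 × 10^7 m/s
GM = 2.512 × 10^21 m³/s²
v² = 3.65957 × 10^14 m²/s²
r = GM/v² = (2.512 × 10^21) / (3.65957 × 10^14) = 6.8642 × 10^6 m ≈ 6.864 Mm

Final answer: 6.864 Mm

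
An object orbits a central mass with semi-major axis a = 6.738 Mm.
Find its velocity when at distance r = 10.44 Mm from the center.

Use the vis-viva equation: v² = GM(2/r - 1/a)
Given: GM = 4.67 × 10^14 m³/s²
a = 6.738 Mm = 6.738 × 10^6 m
r = 10.44 Mm = 1.044 × 10^7 m
GM = 4.67 × 10^14 m³/s²
2/r − 1/a = 1.91571 × 10^-7 − 1.48412 × 10^-7 = 4.31589 × 10^-8 m⁻¹
v² = GM (2/r − 1/a) = 2.01552 × 10^7 m²/s²
v = 4489.45 m/s ≈ 4.489 km/s

Final answer: 4.489 km/s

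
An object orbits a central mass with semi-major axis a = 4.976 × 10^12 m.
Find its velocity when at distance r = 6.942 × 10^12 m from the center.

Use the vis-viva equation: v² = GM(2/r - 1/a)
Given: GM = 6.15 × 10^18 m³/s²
a = 4.976 × 10^12 m
r = 6.942 × 10^12 m
GM = 6.15 × 10^18 m³/s²
2/r − 1/a = 2.88101 × 10^-13 − 2.00965 × 10^-13 = 8.71368 × 10^-14 m⁻¹
v² = GM (2/r − 1/a) = 535891 m²/s²
v = 732.046 m/s ≈ 732 m/s

Final answer: 732 m/s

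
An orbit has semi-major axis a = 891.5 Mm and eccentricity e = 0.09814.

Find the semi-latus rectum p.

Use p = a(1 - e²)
a = 891.5 Mm = 8.915 × 10^8 m
e = 0.09814,  e² = 0.00963146,  1 − e² = 0.990369
p = a(1 − e²) = 8.915 × 10^8 m × 0.990369 = 8.82914 × 10^8 m ≈ 882.9 Mm

Final answer: p = 882.9 Mm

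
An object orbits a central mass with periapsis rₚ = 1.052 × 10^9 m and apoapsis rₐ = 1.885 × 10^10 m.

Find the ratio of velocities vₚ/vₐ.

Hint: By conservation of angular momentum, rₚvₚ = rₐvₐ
rₚ = 1.052 × 10^9 m
rₐ = 1.885 × 10^10 m
rₚvₚ = rₐvₐ  ⇒  vₚ/vₐ = rₐ/rₚ
vₚ/vₐ = (1.885 × 10^10) / (1.052 × 10^9) = 17.9183

Final answer: vₚ/vₐ = 17.92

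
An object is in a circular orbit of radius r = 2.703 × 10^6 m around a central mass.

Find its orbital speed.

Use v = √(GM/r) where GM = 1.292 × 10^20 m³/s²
r = 2.703 × 10^6 m
GM = 1.292 × 10^20 m³/s²
GM/r = (1.292 × 10^20) / (2.703 × 10^6) = 4.77987 × 10^13 m²/s²
v = √(GM/r) = 6.91366 × 10^6 m/s ≈ 6914 km/s

Final answer: 6914 km/s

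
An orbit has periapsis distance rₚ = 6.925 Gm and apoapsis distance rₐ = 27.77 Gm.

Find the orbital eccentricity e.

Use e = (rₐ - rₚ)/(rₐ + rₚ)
rₚ = 6.925 Gm = 6.925 × 10^9 m
rₐ = 27.77 Gm = 2.777 × 10^10 m
rₐ − rₚ = 2.0845 × 10^10 m
rₐ + rₚ = 3.4695 × 10^10 m
e = (rₐ − rₚ)/(rₐ + rₚ) = 0.600807

Final answer: e = 0.6008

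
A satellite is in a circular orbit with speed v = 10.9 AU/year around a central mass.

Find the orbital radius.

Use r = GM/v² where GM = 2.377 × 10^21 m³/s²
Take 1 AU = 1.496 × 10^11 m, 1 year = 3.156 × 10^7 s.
v = 10.9 AU/year = 51667.9 m/s
GM = 2.377 × 10^21 m³/s²
v² = 2.66958 × 10^9 m²/s²
r = GM/v² = (2.377 × 10^21) / (2.66958 × 10^9) = 8.90404 × 10^11 m ≈ 5.952 AU

Final answer: 5.952 AU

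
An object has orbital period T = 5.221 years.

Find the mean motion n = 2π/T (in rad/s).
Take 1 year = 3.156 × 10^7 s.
T = 5.221 years = 1.64775 × 10^8 s
n = 2π / (1.64775 × 10^8 s) = 3.8132 × 10^-8 rad/s ≈ 3.813 × 10^-8 rad/s

Final answer: n = 3.813 × 10^-8 rad/s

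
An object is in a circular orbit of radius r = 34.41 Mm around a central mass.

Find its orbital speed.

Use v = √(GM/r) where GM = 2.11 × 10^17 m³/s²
r = 34.41 Mm = 3.441 × 10^7 m
GM = 2.11 × 10^17 m³/s²
GM/r = (2.11 × 10^17) / (3.441 × 10^7) = 6.13194 × 10^9 m²/s²
v = √(GM/r) = 78306.7 m/s ≈ 78.31 km/s

Final answer: 78.31 km/s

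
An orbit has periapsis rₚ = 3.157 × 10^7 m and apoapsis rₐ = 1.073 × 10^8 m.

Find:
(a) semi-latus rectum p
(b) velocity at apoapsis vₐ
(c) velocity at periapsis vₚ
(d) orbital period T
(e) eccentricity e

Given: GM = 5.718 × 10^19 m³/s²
rₚ = 3.157 × 10^7 m
rₐ = 1.073 × 10^8 m
GM = 5.718 × 10^19 m³/s²
a = (rₚ + rₐ)/2 = 6.9435 × 10^7 m
e = (rₐ − rₚ)/(rₐ + rₚ) = (7.573 × 10^7) / (1.3887 × 10^8) = 0.54533
(a) 1 − e² = 0.702615;  p = a(1 − e²) = 6.9435 × 10^7 × 0.702615 = 4.87861 × 10^7 m ≈ 4.879 × 10^7 m
(b) vₐ² = GM (2/rₐ − 1/a) = 5.718 × 10^19 × (1.86393 × 10^-8 − 1.4402 × 10^-8) = 2.42293 × 10^11 m²/s²;  vₐ = 492233 m/s ≈ 492.2 km/s
(c) vₚ² = GM (2/rₚ − 1/a) = 5.718 × 10^19 × (6.33513 × 10^-8 − 1.4402 × 10^-8) = 2.79892 × 10^12 m²/s²;  vₚ = 1.673 × 10^6 m/s ≈ 1673 km/s
(d) a³ = 3.34761 × 10^23 m³;  T = 2π √(a³/GM) = 2π × 76.5148 s = 480.757 s ≈ 8.013 minutes
(e) e = 0.54533 ≈ 0.5453

Final answer:
(a) semi-latus rectum p = 4.879 × 10^7 m
(b) velocity at apoapsis vₐ = 492.2 km/s
(c) velocity at periapsis vₚ = 1673 km/s
(d) orbital period T = 8.013 minutes
(e) eccentricity e = 0.5453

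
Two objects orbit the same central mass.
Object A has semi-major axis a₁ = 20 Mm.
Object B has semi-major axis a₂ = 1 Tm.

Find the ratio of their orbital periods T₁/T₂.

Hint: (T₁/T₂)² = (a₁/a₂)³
a₁ = 20 Mm = 2 × 10^7 m
a₂ = 1 Tm = 1 × 10^12 m
a₁/a₂ = 2 × 10^-5
T₁/T₂ = (a₁/a₂)^(3/2) = (2 × 10^-5)^1.5 = 8.94427 × 10^-8

Final answer: T₁/T₂ = 8.944 × 10^-8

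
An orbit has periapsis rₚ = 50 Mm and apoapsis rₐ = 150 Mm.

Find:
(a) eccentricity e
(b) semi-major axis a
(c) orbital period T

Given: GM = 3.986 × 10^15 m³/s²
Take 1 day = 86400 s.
rₚ = 50 Mm = 5 × 10^7 m
rₐ = 150 Mm = 1.5 × 10^8 m
GM = 3.986 × 10^15 m³/s²
a = (rₚ + rₐ)/2 = 1 × 10^8 m
e = (rₐ − rₚ)/(rₐ + rₚ) = (1 × 10^8) / (2 × 10^8) = 0.5
(a) e = 0.5 ≈ 0.5
(b) a = 1 × 10^8 m ≈ 100 Mm
(c) a³ = 1 × 10^24 m³;  T = 2π √(a³/GM) = 2π × 15839.1 s = 99520.2 s ≈ 1.152 days

Final answer:
(a) eccentricity e = 0.5
(b) semi-major axis a = 100 Mm
(c) orbital period T = 1.152 days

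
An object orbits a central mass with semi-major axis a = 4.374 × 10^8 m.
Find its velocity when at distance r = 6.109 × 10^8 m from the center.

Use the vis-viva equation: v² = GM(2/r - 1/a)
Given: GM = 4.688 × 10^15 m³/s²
a = 4.374 × 10^8 m
r = 6.109 × 10^8 m
GM = 4.688 × 10^15 m³/s²
2/r − 1/a = 3.27386 × 10^-9 − 2.28624 × 10^-9 = 9.87621 × 10^-10 m⁻¹
v² = GM (2/r − 1/a) = 4.62997 × 10^6 m²/s²
v = 2151.74 m/s ≈ 2.152 km/s

Final answer: 2.152 km/s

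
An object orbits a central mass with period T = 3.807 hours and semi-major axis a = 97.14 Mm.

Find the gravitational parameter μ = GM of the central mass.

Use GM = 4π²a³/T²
T = 3.807 hours = 13705.2 s
a = 97.14 Mm = 9.714 × 10^7 m
a³ = 9.1663 × 10^23 m³
T² = 1.87833 × 10^8 s²
GM = 4π² × (9.1663 × 10^23) / (1.87833 × 10^8) = 1.92656 × 10^17 m³/s²
GM ≈ 1.927 × 10^17 m³/s²

Final answer: GM = 1.927 × 10^17 m³/s²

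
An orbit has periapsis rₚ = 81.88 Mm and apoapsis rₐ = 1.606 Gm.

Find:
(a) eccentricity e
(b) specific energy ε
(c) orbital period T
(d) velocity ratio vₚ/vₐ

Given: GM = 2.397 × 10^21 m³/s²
rₚ = 81.88 Mm = 8.188 × 10^7 m
rₐ = 1.606 Gm = 1.606 × 10^9 m
GM = 2.397 × 10^21 m³/s²
a = (rₚ + rₐ)/2 = 8.4394 × 10^8 m
e = (rₐ − rₚ)/(rₐ + rₚ) = (1.52412 × 10^9) / (1.68788 × 10^9) = 0.902979
(a) e = 0.902979 ≈ 0.903
(b) 2a = 1.68788 × 10^9 m;  ε = −GM/(2a) = -1.42012 × 10^12 J/kg ≈ -1420 GJ/kg
(c) a³ = 6.01083 × 10^26 m³;  T = 2π √(a³/GM) = 2π × 500.764 s = 3146.39 s ≈ 52.44 minutes
(d) vₚ/vₐ = rₐ/rₚ (angular momentum) = (1.606 × 10^9) / (8.188 × 10^7) = 19.6141 ≈ 19.61

Final answer:
(a) eccentricity e = 0.903
(b) specific energy ε = -1420 GJ/kg
(c) orbital period T = 52.44 minutes
(d) velocity ratio vₚ/vₐ = 19.61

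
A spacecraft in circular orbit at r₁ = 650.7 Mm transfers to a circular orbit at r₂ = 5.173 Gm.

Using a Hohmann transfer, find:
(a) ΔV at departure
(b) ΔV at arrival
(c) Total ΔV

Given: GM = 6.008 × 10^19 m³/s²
r₁ = 650.7 Mm = 6.507 × 10^8 m
r₂ = 5.173 Gm = 5.173 × 10^9 m
GM = 6.008 × 10^19 m³/s²
Transfer ellipse: a_t = (r₁ + r₂)/2 = 2.91185 × 10^9 m
Circular speed at r₁: v₁ = √(GM/r₁) = 303861 m/s
Transfer speed at r₁ (periapsis): v₁ₜ = √(GM(2/r₁ − 1/a_t)) = 405006 m/s
(a) ΔV₁ = v₁ₜ − v₁ = 101145 m/s ≈ 101.1 km/s
Circular speed at r₂: v₂ = √(GM/r₂) = 107769 m/s
Transfer speed at r₂ (apoapsis): v₂ₜ = √(GM(2/r₂ − 1/a_t)) = 50944.8 m/s
(b) ΔV₂ = v₂ − v₂ₜ = 56824.2 m/s ≈ 56.82 km/s
(c) ΔV_total = ΔV₁ + ΔV₂ = 157969 m/s ≈ 158 km/s

Final answer:
(a) ΔV₁ = 101.1 km/s
(b) ΔV₂ = 56.82 km/s
(c) ΔV_total = 158 km/s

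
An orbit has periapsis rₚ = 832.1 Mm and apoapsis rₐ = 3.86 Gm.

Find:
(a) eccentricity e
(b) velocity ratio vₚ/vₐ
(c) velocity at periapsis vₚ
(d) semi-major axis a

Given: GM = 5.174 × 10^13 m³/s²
rₚ = 832.1 Mm = 8.321 × 10^8 m
rₐ = 3.86 Gm = 3.86 × 10^9 m
GM = 5.174 × 10^13 m³/s²
a = (rₚ + rₐ)/2 = 2.34605 × 10^9 m
e = (rₐ − rₚ)/(rₐ + rₚ) = (3.0279 × 10^9) / (4.6921 × 10^9) = 0.645319
(a) e = 0.645319 ≈ 0.6453
(b) vₚ/vₐ = rₐ/rₚ (angular momentum) = (3.86 × 10^9) / (8.321 × 10^8) = 4.63887 ≈ 4.639
(c) vₚ² = GM (2/rₚ − 1/a) = 5.174 × 10^13 × (2.40356 × 10^-9 − 4.26248 × 10^-10) = 102306 m²/s²;  vₚ = 319.853 m/s ≈ 319.9 m/s
(d) a = 2.34605 × 10^9 m ≈ 2.346 Gm

Final answer:
(a) eccentricity e = 0.6453
(b) velocity ratio vₚ/vₐ = 4.639
(c) velocity at periapsis vₚ = 319.9 m/s
(d) semi-major axis a = 2.346 Gm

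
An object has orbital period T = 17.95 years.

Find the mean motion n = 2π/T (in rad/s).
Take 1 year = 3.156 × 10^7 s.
T = 17.95 years = 5.66502 × 10^8 s
n = 2π / (5.66502 × 10^8 s) = 1.10912 × 10^-8 rad/s ≈ 1.109 × 10^-8 rad/s

Final answer: n = 1.109 × 10^-8 rad/s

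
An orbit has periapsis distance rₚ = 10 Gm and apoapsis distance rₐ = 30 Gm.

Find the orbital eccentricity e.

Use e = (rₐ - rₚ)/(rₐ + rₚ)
rₚ = 10 Gm = 1 × 10^10 m
rₐ = 30 Gm = 3 × 10^10 m
rₐ − rₚ = 2 × 10^10 m
rₐ + rₚ = 4 × 10^10 m
e = (rₐ − rₚ)/(rₐ + rₚ) = 0.5

Final answer: e = 0.5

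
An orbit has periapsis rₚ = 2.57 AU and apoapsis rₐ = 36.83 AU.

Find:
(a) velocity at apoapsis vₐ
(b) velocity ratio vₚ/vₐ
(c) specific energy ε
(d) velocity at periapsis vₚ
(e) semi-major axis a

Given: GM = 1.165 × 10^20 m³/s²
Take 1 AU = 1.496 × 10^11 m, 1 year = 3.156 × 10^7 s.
rₚ = 2.57 AU = 3.84472 × 10^11 m
rₐ = 36.83 AU = 5.50977 × 10^12 m
GM = 1.165 × 10^20 m³/s²
a = (rₚ + rₐ)/2 = 2.94712 × 10^12 m
e = (rₐ − rₚ)/(rₐ + rₚ) = (5.1253 × 10^12) / (5.89424 × 10^12) = 0.869543
(a) vₐ² = GM (2/rₐ − 1/a) = 1.165 × 10^20 × (3.62992 × 10^-13 − 3.39314 × 10^-13) = 2.75841 × 10^6 m²/s²;  vₐ = 1660.85 m/s ≈ 0.3504 AU/year
(b) vₚ/vₐ = rₐ/rₚ (angular momentum) = (5.50977 × 10^12) / (3.84472 × 10^11) = 14.3307 ≈ 14.33
(c) 2a = 5.89424 × 10^12 m;  ε = −GM/(2a) = -1.97651 × 10^7 J/kg ≈ -19.77 MJ/kg
(d) vₚ² = GM (2/rₚ − 1/a) = 1.165 × 10^20 × (5.20194 × 10^-12 − 3.39314 × 10^-13) = 5.66496 × 10^8 m²/s²;  vₚ = 23801.2 m/s ≈ 5.021 AU/year
(e) a = 2.94712 × 10^12 m ≈ 19.7 AU

Final answer:
(a) velocity at apoapsis vₐ = 0.3504 AU/year
(b) velocity ratio vₚ/vₐ = 14.33
(c) specific energy ε = -19.77 MJ/kg
(d) velocity at periapsis vₚ = 5.021 AU/year
(e) semi-major axis a = 19.7 AU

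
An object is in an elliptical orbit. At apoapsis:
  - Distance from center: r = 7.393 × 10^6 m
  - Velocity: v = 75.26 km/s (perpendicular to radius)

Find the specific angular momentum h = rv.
r = 7.393 × 10^6 m
v = 75.26 km/s = 75260 m/s
h = rv = 7.393 × 10^6 × 75260 = 5.56397 × 10^11 m²/s ≈ 5.564 × 10^11 m²/s

Final answer: h = 5.564 × 10^11 m²/s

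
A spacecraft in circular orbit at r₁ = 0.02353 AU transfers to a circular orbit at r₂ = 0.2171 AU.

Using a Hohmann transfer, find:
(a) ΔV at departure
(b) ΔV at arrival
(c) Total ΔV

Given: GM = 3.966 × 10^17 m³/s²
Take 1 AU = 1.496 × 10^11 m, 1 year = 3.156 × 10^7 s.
r₁ = 0.02353 AU = 3.52009 × 10^9 m
r₂ = 0.2171 AU = 3.24782 × 10^10 m
GM = 3.966 × 10^17 m³/s²
Transfer ellipse: a_t = (r₁ + r₂)/2 = 1.79991 × 10^10 m
Circular speed at r₁: v₁ = √(GM/r₁) = 10614.5 m/s
Transfer speed at r₁ (periapsis): v₁ₜ = √(GM(2/r₁ − 1/a_t)) = 14258.4 m/s
(a) ΔV₁ = v₁ₜ − v₁ = 3643.86 m/s ≈ 0.7687 AU/year
Circular speed at r₂: v₂ = √(GM/r₂) = 3494.46 m/s
Transfer speed at r₂ (apoapsis): v₂ₜ = √(GM(2/r₂ − 1/a_t)) = 1545.37 m/s
(b) ΔV₂ = v₂ − v₂ₜ = 1949.1 m/s ≈ 0.4112 AU/year
(c) ΔV_total = ΔV₁ + ΔV₂ = 5592.96 m/s ≈ 1.18 AU/year

Final answer:
(a) ΔV₁ = 0.7687 AU/year
(b) ΔV₂ = 0.4112 AU/year
(c) ΔV_total = 1.18 AU/year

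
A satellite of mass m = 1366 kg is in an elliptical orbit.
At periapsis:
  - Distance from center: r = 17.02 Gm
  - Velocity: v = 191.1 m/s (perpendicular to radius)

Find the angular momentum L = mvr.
r = 17.02 Gm = 1.702 × 10^10 m
v = 191.1 m/s
vr = 191.1 × 1.702 × 10^10 = 3.25252 × 10^12 m²/s
L = m × vr = 1366 × 3.25252 × 10^12 = 4.44295 × 10^15 kg·m²/s ≈ 4.443 × 10^15 kg·m²/s

Final answer: L = 4.443 × 10^15 kg·m²/s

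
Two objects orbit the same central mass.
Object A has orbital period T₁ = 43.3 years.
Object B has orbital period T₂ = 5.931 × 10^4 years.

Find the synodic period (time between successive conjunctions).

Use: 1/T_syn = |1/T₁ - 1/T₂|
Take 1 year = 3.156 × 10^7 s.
T₁ = 43.3 years = 1.36655 × 10^9 s
T₂ = 5.931 × 10^4 years = 1.87182 × 10^12 s
1/T₁ = 7.31771 × 10^-10 s⁻¹
1/T₂ = 5.34238 × 10^-13 s⁻¹
|1/T₁ − 1/T₂| = 7.31237 × 10^-10 s⁻¹
T_syn = 1 / |1/T₁ − 1/T₂| = 1.36755 × 10^9 s ≈ 43.33 years

Final answer: T_syn = 43.33 years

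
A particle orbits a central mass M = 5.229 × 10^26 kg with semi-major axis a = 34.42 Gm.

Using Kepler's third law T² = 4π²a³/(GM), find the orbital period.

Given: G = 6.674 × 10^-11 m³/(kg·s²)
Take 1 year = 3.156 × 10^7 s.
M = 5.229 × 10^26 kg
GM = G × M = 6.674 × 10^-11 × 5.229 × 10^26 = 3.48983 × 10^16 m³/s²
a = 34.42 Gm = 3.442 × 10^10 m
a³ = 4.07786 × 10^31 m³
T = 2π √(a³/GM) = 2π √((4.07786 × 10^31) / (3.48983 × 10^16)) = 2π × 3.41833 × 10^7 s
T = 2.1478 × 10^8 s ≈ 6.805 years

Final answer: 6.805 years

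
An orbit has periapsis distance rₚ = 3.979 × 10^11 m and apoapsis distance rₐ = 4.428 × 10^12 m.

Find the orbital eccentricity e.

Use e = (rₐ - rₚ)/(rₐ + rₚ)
rₚ = 3.979 × 10^11 m
rₐ = 4.428 × 10^12 m
rₐ − rₚ = 4.0301 × 10^12 m
rₐ + rₚ = 4.8259 × 10^12 m
e = (rₐ − rₚ)/(rₐ + rₚ) = 0.835098

Final answer: e = 0.8351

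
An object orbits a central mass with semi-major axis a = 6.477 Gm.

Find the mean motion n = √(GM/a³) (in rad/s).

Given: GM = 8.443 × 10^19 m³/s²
a = 6.477 Gm = 6.477 × 10^9 m
GM = 8.443 × 10^19 m³/s²
a³ = 2.7172 × 10^29 m³
GM/a³ = (8.443 × 10^19) / (2.7172 × 10^29) = 3.10724 × 10^-10 s⁻²
n = √(GM/a³) = 1.76274 × 10^-5 rad/s ≈ 1.763 × 10^-5 rad/s

Final answer: n = 1.763 × 10^-5 rad/s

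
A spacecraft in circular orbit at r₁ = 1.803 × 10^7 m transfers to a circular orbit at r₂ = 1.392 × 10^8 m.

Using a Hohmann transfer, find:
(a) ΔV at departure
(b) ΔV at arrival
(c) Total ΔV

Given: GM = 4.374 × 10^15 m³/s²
r₁ = 1.803 × 10^7 m
r₂ = 1.392 × 10^8 m
GM = 4.374 × 10^15 m³/s²
Transfer ellipse: a_t = (r₁ + r₂)/2 = 7.8615 × 10^7 m
Circular speed at r₁: v₁ = √(GM/r₁) = 15575.5 m/s
Transfer speed at r₁ (periapsis): v₁ₜ = √(GM(2/r₁ − 1/a_t)) = 20725.7 m/s
(a) ΔV₁ = v₁ₜ − v₁ = 5150.18 m/s ≈ 5.15 km/s
Circular speed at r₂: v₂ = √(GM/r₂) = 5605.57 m/s
Transfer speed at r₂ (apoapsis): v₂ₜ = √(GM(2/r₂ − 1/a_t)) = 2684.51 m/s
(b) ΔV₂ = v₂ − v₂ₜ = 2921.06 m/s ≈ 2.921 km/s
(c) ΔV_total = ΔV₁ + ΔV₂ = 8071.24 m/s ≈ 8.071 km/s

Final answer:
(a) ΔV₁ = 5.15 km/s
(b) ΔV₂ = 2.921 km/s
(c) ΔV_total = 8.071 km/s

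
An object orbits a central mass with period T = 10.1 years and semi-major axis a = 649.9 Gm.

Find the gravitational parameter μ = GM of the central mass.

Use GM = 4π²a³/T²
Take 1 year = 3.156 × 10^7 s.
T = 10.1 years = 3.18756 × 10^8 s
a = 649.9 Gm = 6.499 × 10^11 m
a³ = 2.74498 × 10^35 m³
T² = 1.01605 × 10^17 s²
GM = 4π² × (2.74498 × 10^35) / (1.01605 × 10^17) = 1.06655 × 10^20 m³/s²
GM ≈ 1.067 × 10^20 m³/s²

Final answer: GM = 1.067 × 10^20 m³/s²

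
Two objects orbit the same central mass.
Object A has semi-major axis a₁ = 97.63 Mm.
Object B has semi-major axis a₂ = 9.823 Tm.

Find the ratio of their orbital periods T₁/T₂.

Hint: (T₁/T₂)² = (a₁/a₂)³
a₁ = 97.63 Mm = 9.763 × 10^7 m
a₂ = 9.823 Tm = 9.823 × 10^12 m
a₁/a₂ = 9.93892 × 10^-6
T₁/T₂ = (a₁/a₂)^(3/2) = (9.93892 × 10^-6)^1.5 = 3.13335 × 10^-8

Final answer: T₁/T₂ = 3.133 × 10^-8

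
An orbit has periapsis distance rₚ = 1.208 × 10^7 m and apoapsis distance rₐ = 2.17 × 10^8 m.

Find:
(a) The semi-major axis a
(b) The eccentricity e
rₚ = 1.208 × 10^7 m
rₐ = 2.17 × 10^8 m
(a) a = (rₚ + rₐ)/2 = 1.1454 × 10^8 m ≈ 1.145 × 10^8 m
(b) e = (rₐ − rₚ)/(rₐ + rₚ) = (2.0492 × 10^8) / (2.2908 × 10^8) = 0.894535

Final answer:
(a) a = 1.145 × 10^8 m
(b) e = 0.8945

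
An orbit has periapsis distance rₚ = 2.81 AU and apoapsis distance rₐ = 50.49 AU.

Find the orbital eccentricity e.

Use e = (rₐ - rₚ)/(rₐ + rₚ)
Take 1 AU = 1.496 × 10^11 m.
rₚ = 2.81 AU = 4.20376 × 10^11 m
rₐ = 50.49 AU = 7.5533 × 10^12 m
rₐ − rₚ = 7.13293 × 10^12 m
rₐ + rₚ = 7.97368 × 10^12 m
e = (rₐ − rₚ)/(rₐ + rₚ) = 0.894559

Final answer: e = 0.8946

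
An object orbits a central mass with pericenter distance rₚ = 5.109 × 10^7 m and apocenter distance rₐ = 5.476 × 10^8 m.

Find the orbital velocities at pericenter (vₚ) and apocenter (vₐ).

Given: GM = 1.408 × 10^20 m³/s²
rₚ = 5.109 × 10^7 m
rₐ = 5.476 × 10^8 m
GM = 1.408 × 10^20 m³/s²
a = (rₚ + rₐ)/2 = 2.99345 × 10^8 m
Vis-viva: v² = GM (2/r − 1/a)
vₚ² = 1.408 × 10^20 × (3.91466 × 10^-8 − 3.34063 × 10^-9) = 5.04148 × 10^12 m²/s²
vₚ = 2.24532 × 10^6 m/s ≈ 2245 km/s
vₐ² = 1.408 × 10^20 × (3.6523 × 10^-9 − 3.34063 × 10^-9) = 4.38837 × 10^10 m²/s²
vₐ = 209484 m/s ≈ 209.5 km/s

Final answer: vₚ = 2245 km/s, vₐ = 209.5 km/s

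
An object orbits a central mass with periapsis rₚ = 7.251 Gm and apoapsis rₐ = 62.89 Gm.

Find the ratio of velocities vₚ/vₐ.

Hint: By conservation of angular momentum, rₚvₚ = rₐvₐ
rₚ = 7.251 Gm = 7.251 × 10^9 m
rₐ = 62.89 Gm = 6.289 × 10^10 m
rₚvₚ = rₐvₐ  ⇒  vₚ/vₐ = rₐ/rₚ
vₚ/vₐ = (6.289 × 10^10) / (7.251 × 10^9) = 8.67329

Final answer: vₚ/vₐ = 8.673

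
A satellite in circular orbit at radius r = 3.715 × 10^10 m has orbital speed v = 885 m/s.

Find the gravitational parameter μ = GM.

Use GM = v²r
r = 3.715 × 10^10 m
v = 885 m/s
v² = 783225 m²/s²
GM = v²r = 783225 × 3.715 × 10^10 = 2.90968 × 10^16 m³/s²
GM ≈ 2.91 × 10^16 m³/s²

Final answer: GM = 2.91 × 10^16 m³/s²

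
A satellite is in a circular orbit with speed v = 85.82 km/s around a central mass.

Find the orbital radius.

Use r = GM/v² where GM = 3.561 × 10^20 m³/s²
v = 85.82 km/s = 85820 m/s
GM = 3.561 × 10^20 m³/s²
v² = 7.36507 × 10^9 m²/s²
r = GM/v² = (3.561 × 10^20) / (7.36507 × 10^9) = 4.83498 × 10^10 m ≈ 48.35 Gm

Final answer: 48.35 Gm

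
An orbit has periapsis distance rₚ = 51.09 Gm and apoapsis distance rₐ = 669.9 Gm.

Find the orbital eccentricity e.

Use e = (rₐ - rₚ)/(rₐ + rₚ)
rₚ = 51.09 Gm = 5.109 × 10^10 m
rₐ = 669.9 Gm = 6.699 × 10^11 m
rₐ − rₚ = 6.1881 × 10^11 m
rₐ + rₚ = 7.2099 × 10^11 m
e = (rₐ − rₚ)/(rₐ + rₚ) = 0.858278

Final answer: e = 0.8583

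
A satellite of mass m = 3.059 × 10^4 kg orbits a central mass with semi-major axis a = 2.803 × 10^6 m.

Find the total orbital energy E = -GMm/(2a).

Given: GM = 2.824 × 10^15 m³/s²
a = 2.803 × 10^6 m
GM = 2.824 × 10^15 m³/s²
2a = 5.606 × 10^6 m
GMm = 2.824 × 10^15 × 30590 = 8.63862 × 10^19 m³·kg/s²
E = −GMm/(2a) = -1.54096 × 10^13 J ≈ -15.41 TJ

Final answer: -15.41 TJ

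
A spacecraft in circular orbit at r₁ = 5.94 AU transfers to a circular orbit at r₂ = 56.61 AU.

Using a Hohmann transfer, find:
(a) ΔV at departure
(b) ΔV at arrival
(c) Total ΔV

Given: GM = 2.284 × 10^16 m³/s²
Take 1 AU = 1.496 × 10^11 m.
r₁ = 5.94 AU = 8.88624 × 10^11 m
r₂ = 56.61 AU = 8.46886 × 10^12 m
GM = 2.284 × 10^16 m³/s²
Transfer ellipse: a_t = (r₁ + r₂)/2 = 4.67874 × 10^12 m
Circular speed at r₁: v₁ = √(GM/r₁) = 160.32 m/s
Transfer speed at r₁ (periapsis): v₁ₜ = √(GM(2/r₁ − 1/a_t)) = 215.693 m/s
(a) ΔV₁ = v₁ₜ − v₁ = 55.373 m/s ≈ 55.37 m/s
Circular speed at r₂: v₂ = √(GM/r₂) = 51.9321 m/s
Transfer speed at r₂ (apoapsis): v₂ₜ = √(GM(2/r₂ − 1/a_t)) = 22.6324 m/s
(b) ΔV₂ = v₂ − v₂ₜ = 29.2997 m/s ≈ 29.3 m/s
(c) ΔV_total = ΔV₁ + ΔV₂ = 84.6727 m/s ≈ 84.67 m/s

Final answer:
(a) ΔV₁ = 55.37 m/s
(b) ΔV₂ = 29.3 m/s
(c) ΔV_total = 84.67 m/s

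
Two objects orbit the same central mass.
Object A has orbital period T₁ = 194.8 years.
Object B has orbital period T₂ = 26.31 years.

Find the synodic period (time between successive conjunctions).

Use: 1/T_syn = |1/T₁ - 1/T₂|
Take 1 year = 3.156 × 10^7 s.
T₁ = 194.8 years = 6.14789 × 10^9 s
T₂ = 26.31 years = 8.30344 × 10^8 s
1/T₁ = 1.62657 × 10^-10 s⁻¹
1/T₂ = 1.20432 × 10^-9 s⁻¹
|1/T₁ − 1/T₂| = 1.04166 × 10^-9 s⁻¹
T_syn = 1 / |1/T₁ − 1/T₂| = 9.60003 × 10^8 s ≈ 30.42 years

Final answer: T_syn = 30.42 years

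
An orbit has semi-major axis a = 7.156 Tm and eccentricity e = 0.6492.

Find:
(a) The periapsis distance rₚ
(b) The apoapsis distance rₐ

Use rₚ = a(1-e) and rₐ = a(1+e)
a = 7.156 Tm = 7.156 × 10^12 m
e = 0.6492:  1 − e = 0.3508,  1 + e = 1.6492
(a) rₚ = a(1 − e) = 7.156 × 10^12 m × 0.3508 = 2.51032 × 10^12 m ≈ 2.51 Tm
(b) rₐ = a(1 + e) = 7.156 × 10^12 m × 1.6492 = 1.18017 × 10^13 m ≈ 11.8 Tm

Final answer:
(a) rₚ = 2.51 Tm
(b) rₐ = 11.8 Tm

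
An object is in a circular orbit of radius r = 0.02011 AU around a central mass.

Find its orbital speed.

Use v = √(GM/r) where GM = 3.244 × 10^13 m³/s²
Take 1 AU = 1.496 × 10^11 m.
r = 0.02011 AU = 3.00846 × 10^9 m
GM = 3.244 × 10^13 m³/s²
GM/r = (3.244 × 10^13) / (3.00846 × 10^9) = 10782.9 m²/s²
v = √(GM/r) = 103.841 m/s ≈ 103.8 m/s

Final answer: 103.8 m/s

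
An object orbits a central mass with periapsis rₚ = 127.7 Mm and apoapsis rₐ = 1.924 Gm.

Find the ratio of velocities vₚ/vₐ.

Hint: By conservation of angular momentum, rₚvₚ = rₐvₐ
rₚ = 127.7 Mm = 1.277 × 10^8 m
rₐ = 1.924 Gm = 1.924 × 10^9 m
rₚvₚ = rₐvₐ  ⇒  vₚ/vₐ = rₐ/rₚ
vₚ/vₐ = (1.924 × 10^9) / (1.277 × 10^8) = 15.0666

Final answer: vₚ/vₐ = 15.07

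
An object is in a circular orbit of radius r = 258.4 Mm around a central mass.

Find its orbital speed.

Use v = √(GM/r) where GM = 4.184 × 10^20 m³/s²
r = 258.4 Mm = 2.584 × 10^8 m
GM = 4.184 × 10^20 m³/s²
GM/r = (4.184 × 10^20) / (2.584 × 10^8) = 1.6192 × 10^12 m²/s²
v = √(GM/r) = 1.27248 × 10^6 m/s ≈ 1272 km/s

Final answer: 1272 km/s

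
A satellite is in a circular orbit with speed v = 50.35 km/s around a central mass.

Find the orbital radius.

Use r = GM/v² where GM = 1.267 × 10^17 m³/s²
v = 50.35 km/s = 50350 m/s
GM = 1.267 × 10^17 m³/s²
v² = 2.53512 × 10^9 m²/s²
r = GM/v² = (1.267 × 10^17) / (2.53512 × 10^9) = 4.99779 × 10^7 m ≈ 49.98 Mm

Final answer: 49.98 Mm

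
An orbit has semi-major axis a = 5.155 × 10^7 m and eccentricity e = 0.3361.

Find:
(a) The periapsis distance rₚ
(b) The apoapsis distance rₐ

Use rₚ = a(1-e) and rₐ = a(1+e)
a = 5.155 × 10^7 m
e = 0.3361:  1 − e = 0.6639,  1 + e = 1.3361
(a) rₚ = a(1 − e) = 5.155 × 10^7 m × 0.6639 = 3.4224 × 10^7 m ≈ 3.422 × 10^7 m
(b) rₐ = a(1 + e) = 5.155 × 10^7 m × 1.3361 = 6.8876 × 10^7 m ≈ 6.888 × 10^7 m

Final answer:
(a) rₚ = 3.422 × 10^7 m
(b) rₐ = 6.888 × 10^7 m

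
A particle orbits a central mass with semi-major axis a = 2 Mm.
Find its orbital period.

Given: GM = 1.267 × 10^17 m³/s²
a = 2 Mm = 2 × 10^6 m
GM = 1.267 × 10^17 m³/s²
a³ = 8 × 10^18 m³
T = 2π √(a³/GM) = 2π √((8 × 10^18) / (1.267 × 10^17)) = 2π × 7.94615 s
T = 49.9271 s ≈ 49.93 seconds

Final answer: 49.93 seconds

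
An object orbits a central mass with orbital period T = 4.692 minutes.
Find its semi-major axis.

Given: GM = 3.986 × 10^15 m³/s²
T = 4.692 minutes = 281.52 s
GM = 3.986 × 10^15 m³/s²
Kepler's third law: a³ = GM T² / (4π²)
T² = 79253.5 s²
a³ = (3.986 × 10^15) × 79253.5 / (4π²) = 8.00195 × 10^18 m³
a = (a³)^(1/3) = 2.00016 × 10^6 m ≈ 2 Mm

Final answer: 2 Mm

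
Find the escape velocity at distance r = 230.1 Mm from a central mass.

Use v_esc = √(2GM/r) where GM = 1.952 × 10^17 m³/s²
r = 230.1 Mm = 2.301 × 10^8 m
GM = 1.952 × 10^17 m³/s²
2GM/r = 2 × (1.952 × 10^17) / (2.301 × 10^8) = 1.69665 × 10^9 m²/s²
v_esc = √(2GM/r) = 41190.5 m/s ≈ 41.19 km/s

Final answer: 41.19 km/s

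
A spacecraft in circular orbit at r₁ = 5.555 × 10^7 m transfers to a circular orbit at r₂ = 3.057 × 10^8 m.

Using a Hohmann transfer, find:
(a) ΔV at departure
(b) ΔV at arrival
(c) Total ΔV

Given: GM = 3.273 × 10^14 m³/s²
r₁ = 5.555 × 10^7 m
r₂ = 3.057 × 10^8 m
GM = 3.273 × 10^14 m³/s²
Transfer ellipse: a_t = (r₁ + r₂)/2 = 1.80625 × 10^8 m
Circular speed at r₁: v₁ = √(GM/r₁) = 2427.34 m/s
Transfer speed at r₁ (periapsis): v₁ₜ = √(GM(2/r₁ − 1/a_t)) = 3157.84 m/s
(a) ΔV₁ = v₁ₜ − v₁ = 730.495 m/s ≈ 730.5 m/s
Circular speed at r₂: v₂ = √(GM/r₂) = 1034.73 m/s
Transfer speed at r₂ (apoapsis): v₂ₜ = √(GM(2/r₂ − 1/a_t)) = 573.824 m/s
(b) ΔV₂ = v₂ − v₂ₜ = 460.902 m/s ≈ 460.9 m/s
(c) ΔV_total = ΔV₁ + ΔV₂ = 1191.4 m/s ≈ 1.191 km/s

Final answer:
(a) ΔV₁ = 730.5 m/s
(b) ΔV₂ = 460.9 m/s
(c) ΔV_total = 1.191 km/s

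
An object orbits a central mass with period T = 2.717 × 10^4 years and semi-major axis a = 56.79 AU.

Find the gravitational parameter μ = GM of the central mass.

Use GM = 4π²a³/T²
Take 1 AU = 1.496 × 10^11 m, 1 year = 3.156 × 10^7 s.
T = 2.717 × 10^4 years = 8.57485 × 10^11 s
a = 56.79 AU = 8.49578 × 10^12 m
a³ = 6.13212 × 10^38 m³
T² = 7.35281 × 10^23 s²
GM = 4π² × (6.13212 × 10^38) / (7.35281 × 10^23) = 3.29243 × 10^16 m³/s²
GM ≈ 3.292 × 10^16 m³/s²

Final answer: GM = 3.292 × 10^16 m³/s²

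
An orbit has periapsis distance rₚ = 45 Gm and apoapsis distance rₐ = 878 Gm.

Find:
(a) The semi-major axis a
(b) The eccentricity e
rₚ = 45 Gm = 4.5 × 10^10 m
rₐ = 878 Gm = 8.78 × 10^11 m
(a) a = (rₚ + rₐ)/2 = 4.615 × 10^11 m ≈ 461.5 Gm
(b) e = (rₐ − rₚ)/(rₐ + rₚ) = (8.33 × 10^11) / (9.23 × 10^11) = 0.902492

Final answer:
(a) a = 461.5 Gm
(b) e = 0.9025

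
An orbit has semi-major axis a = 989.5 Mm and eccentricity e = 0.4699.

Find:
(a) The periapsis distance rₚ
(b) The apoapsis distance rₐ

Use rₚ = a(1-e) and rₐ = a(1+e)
a = 989.5 Mm = 9.895 × 10^8 m
e = 0.4699:  1 − e = 0.5301,  1 + e = 1.4699
(a) rₚ = a(1 − e) = 9.895 × 10^8 m × 0.5301 = 5.24534 × 10^8 m ≈ 524.5 Mm
(b) rₐ = a(1 + e) = 9.895 × 10^8 m × 1.4699 = 1.45447 × 10^9 m ≈ 1.454 Gm

Final answer:
(a) rₚ = 524.5 Mm
(b) rₐ = 1.454 Gm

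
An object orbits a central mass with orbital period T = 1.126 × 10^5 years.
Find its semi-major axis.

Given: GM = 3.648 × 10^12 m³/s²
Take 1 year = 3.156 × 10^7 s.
T = 1.126 × 10^5 years = 3.55366 × 10^12 s
GM = 3.648 × 10^12 m³/s²
Kepler's third law: a³ = GM T² / (4π²)
T² = 1.26285 × 10^25 s²
a³ = (3.648 × 10^12) × (1.26285 × 10^25) / (4π²) = 1.16693 × 10^36 m³
a = (a³)^(1/3) = 1.05281 × 10^12 m ≈ 1.053 × 10^12 m

Final answer: 1.053 × 10^12 m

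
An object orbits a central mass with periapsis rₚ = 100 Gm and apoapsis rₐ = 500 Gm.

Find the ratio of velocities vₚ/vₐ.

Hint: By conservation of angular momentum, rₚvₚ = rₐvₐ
rₚ = 100 Gm = 1 × 10^11 m
rₐ = 500 Gm = 5 × 10^11 m
rₚvₚ = rₐvₐ  ⇒  vₚ/vₐ = rₐ/rₚ
vₚ/vₐ = (5 × 10^11) / (1 × 10^11) = 5

Final answer: vₚ/vₐ = 5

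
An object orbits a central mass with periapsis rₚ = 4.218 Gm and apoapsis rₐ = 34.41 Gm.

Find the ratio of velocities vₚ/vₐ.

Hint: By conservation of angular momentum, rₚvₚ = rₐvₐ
rₚ = 4.218 Gm = 4.218 × 10^9 m
rₐ = 34.41 Gm = 3.441 × 10^10 m
rₚvₚ = rₐvₐ  ⇒  vₚ/vₐ = rₐ/rₚ
vₚ/vₐ = (3.441 × 10^10) / (4.218 × 10^9) = 8.15789

Final answer: vₚ/vₐ = 8.158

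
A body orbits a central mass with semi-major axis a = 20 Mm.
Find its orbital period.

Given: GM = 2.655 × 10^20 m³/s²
a = 20 Mm = 2 × 10^7 m
GM = 2.655 × 10^20 m³/s²
a³ = 8 × 10^21 m³
T = 2π √(a³/GM) = 2π √((8 × 10^21) / (2.655 × 10^20)) = 2π × 5.48925 s
T = 34.49 s ≈ 34.49 seconds

Final answer: 34.49 seconds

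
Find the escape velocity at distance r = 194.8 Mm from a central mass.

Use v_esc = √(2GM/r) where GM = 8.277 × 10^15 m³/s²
r = 194.8 Mm = 1.948 × 10^8 m
GM = 8.277 × 10^15 m³/s²
2GM/r = 2 × (8.277 × 10^15) / (1.948 × 10^8) = 8.49795 × 10^7 m²/s²
v_esc = √(2GM/r) = 9218.43 m/s ≈ 9.218 km/s

Final answer: 9.218 km/s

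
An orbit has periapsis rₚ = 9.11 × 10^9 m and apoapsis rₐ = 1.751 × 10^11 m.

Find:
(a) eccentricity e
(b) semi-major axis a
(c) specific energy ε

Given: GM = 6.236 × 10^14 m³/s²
rₚ = 9.11 × 10^9 m
rₐ = 1.751 × 10^11 m
GM = 6.236 × 10^14 m³/s²
a = (rₚ + rₐ)/2 = 9.2105 × 10^10 m
e = (rₐ − rₚ)/(rₐ + rₚ) = (1.6599 × 10^11) / (1.8421 × 10^11) = 0.901091
(a) e = 0.901091 ≈ 0.9011
(b) a = 9.2105 × 10^10 m ≈ 9.21 × 10^10 m
(c) 2a = 1.8421 × 10^11 m;  ε = −GM/(2a) = -3385.27 J/kg ≈ -3.385 kJ/kg

Final answer:
(a) eccentricity e = 0.9011
(b) semi-major axis a = 9.21 × 10^10 m
(c) specific energy ε = -3.385 kJ/kg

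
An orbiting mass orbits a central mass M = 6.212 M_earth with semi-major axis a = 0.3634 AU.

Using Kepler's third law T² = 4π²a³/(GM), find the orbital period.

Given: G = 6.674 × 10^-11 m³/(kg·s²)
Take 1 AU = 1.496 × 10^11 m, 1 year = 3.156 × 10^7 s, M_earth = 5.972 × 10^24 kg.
M = 6.212 M_earth = 3.70981 × 10^25 kg
GM = G × M = 6.674 × 10^-11 × 3.70981 × 10^25 = 2.47592 × 10^15 m³/s²
a = 0.3634 AU = 5.43646 × 10^10 m
a³ = 1.60675 × 10^32 m³
T = 2π √(a³/GM) = 2π √((1.60675 × 10^32) / (2.47592 × 10^15)) = 2π × 2.54745 × 10^8 s
T = 1.60061 × 10^9 s ≈ 50.72 years

Final answer: 50.72 years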